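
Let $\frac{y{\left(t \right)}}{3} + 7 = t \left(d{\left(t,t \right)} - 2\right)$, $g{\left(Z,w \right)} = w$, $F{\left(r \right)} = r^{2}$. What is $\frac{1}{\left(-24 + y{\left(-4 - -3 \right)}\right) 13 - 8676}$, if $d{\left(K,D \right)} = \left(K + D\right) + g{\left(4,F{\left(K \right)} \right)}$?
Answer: $- \frac{1}{9144} \approx -0.00010936$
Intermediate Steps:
$d{\left(K,D \right)} = D + K + K^{2}$ ($d{\left(K,D \right)} = \left(K + D\right) + K^{2} = \left(D + K\right) + K^{2} = D + K + K^{2}$)
$y{\left(t \right)} = -21 + 3 t \left(-2 + t^{2} + 2 t\right)$ ($y{\left(t \right)} = -21 + 3 t \left(\left(t + t + t^{2}\right) - 2\right) = -21 + 3 t \left(\left(t^{2} + 2 t\right) - 2\right) = -21 + 3 t \left(-2 + t^{2} + 2 t\right)$)
$\frac{1}{\left(-24 + y{\left(-4 - -3 \right)}\right) 13 - 8676} = \frac{1}{\left(-24 - \left(21 + 6 \left(-4 - -3\right) - 3 \left(-4 - -3\right)^{2} \left(2 - 1\right)\right)\right) 13 - 8676} = \frac{1}{\left(-24 - \left(21 + 6 \left(-4 + 3\right) - 3 \left(-4 + 3\right)^{2} \left(2 + \left(-4 + 3\right)\right)\right)\right) 13 - 8676} = \frac{1}{\left(-24 - \left(15 - 3 \left(-1\right)^{2} \left(2 - 1\right)\right)\right) 13 - 8676} = \frac{1}{\left(-24 + \left(-21 + 6 + 3 \cdot 1 \cdot 1\right)\right) 13 - 8676} = \frac{1}{\left(-24 + \left(-21 + 6 + 3\right)\right) 13 - 8676} = \frac{1}{\left(-24 - 12\right) 13 - 8676} = \frac{1}{\left(-36\right) 13 - 8676} = \frac{1}{-468 - 8676} = \frac{1}{-9144} = - \frac{1}{9144}$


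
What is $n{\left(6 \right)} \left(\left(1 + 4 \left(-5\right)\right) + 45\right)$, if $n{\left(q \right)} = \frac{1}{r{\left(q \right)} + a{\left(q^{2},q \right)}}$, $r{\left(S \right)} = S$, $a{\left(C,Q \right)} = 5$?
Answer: $\frac{26}{11} \approx 2.3636$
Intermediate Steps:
$n{\left(q \right)} = \frac{1}{5 + q}$ ($n{\left(q \right)} = \frac{1}{q + 5} = \frac{1}{5 + q}$)
$n{\left(6 \right)} \left(\left(1 + 4 \left(-5\right)\right) + 45\right) = \frac{\left(1 + 4 \left(-5\right)\right) + 45}{5 + 6} = \frac{\left(1 - 20\right) + 45}{11} = \frac{-19 + 45}{11} = \frac{1}{11} \cdot 26 = \frac{26}{11}$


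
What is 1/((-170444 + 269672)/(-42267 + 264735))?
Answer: 18539/8269 ≈ 2.2420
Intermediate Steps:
1/((-170444 + 269672)/(-42267 + 264735)) = 1/(99228/222468) = 1/(99228*(1/222468)) = 1/(8269/18539) = 18539/8269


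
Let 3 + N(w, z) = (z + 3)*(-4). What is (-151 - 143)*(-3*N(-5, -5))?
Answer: 4410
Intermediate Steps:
N(w, z) = -15 - 4*z (N(w, z) = -3 + (z + 3)*(-4) = -3 + (3 + z)*(-4) = -3 + (-12 - 4*z) = -15 - 4*z)
(-151 - 143)*(-3*N(-5, -5)) = (-151 - 143)*(-3*(-15 - 4*(-5))) = -(-882)*(-15 + 20) = -(-882)*5 = -294*(-15) = 4410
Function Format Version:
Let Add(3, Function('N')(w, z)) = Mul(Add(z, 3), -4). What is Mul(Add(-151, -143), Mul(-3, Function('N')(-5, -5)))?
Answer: 4410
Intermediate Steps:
Function('N')(w, z) = Add(-15, Mul(-4, z)) (Function('N')(w, z) = Add(-3, Mul(Add(z, 3), -4)) = Add(-3, Mul(Add(3, z), -4)) = Add(-3, Add(-12, Mul(-4, z))) = Add(-15, Mul(-4, z)))
Mul(Add(-151, -143), Mul(-3, Function('N')(-5, -5))) = Mul(Add(-151, -143), Mul(-3, Add(-15, Mul(-4, -5)))) = Mul(-294, Mul(-3, Add(-15, 20))) = Mul(-294, Mul(-3, 5)) = Mul(-294, -15) = 4410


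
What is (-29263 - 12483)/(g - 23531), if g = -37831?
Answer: 20873/30681 ≈ 0.68032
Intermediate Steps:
(-29263 - 12483)/(g - 23531) = (-29263 - 12483)/(-37831 - 23531) = -41746/(-61362) = -41746*(-1/61362) = 20873/30681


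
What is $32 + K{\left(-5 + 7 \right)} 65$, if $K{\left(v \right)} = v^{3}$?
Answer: $552$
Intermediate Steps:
$32 + K{\left(-5 + 7 \right)} 65 = 32 + \left(-5 + 7\right)^{3} \cdot 65 = 32 + 2^{3} \cdot 65 = 32 + 8 \cdot 65 = 32 + 520 = 552$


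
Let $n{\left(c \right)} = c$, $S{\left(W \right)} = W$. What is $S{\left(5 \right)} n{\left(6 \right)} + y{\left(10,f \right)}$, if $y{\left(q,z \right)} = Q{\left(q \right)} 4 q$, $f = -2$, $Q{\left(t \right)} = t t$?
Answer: $4030$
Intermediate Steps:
$Q{\left(t \right)} = t^{2}$
$y{\left(q,z \right)} = 4 q^{3}$ ($y{\left(q,z \right)} = q^{2} \cdot 4 q = 4 q^{2} q = 4 q^{3}$)
$S{\left(5 \right)} n{\left(6 \right)} + y{\left(10,f \right)} = 5 \cdot 6 + 4 \cdot 10^{3} = 30 + 4 \cdot 1000 = 30 + 4000 = 4030$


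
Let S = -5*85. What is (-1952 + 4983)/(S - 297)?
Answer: -3031/722 ≈ -4.1981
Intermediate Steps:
S = -425
(-1952 + 4983)/(S - 297) = (-1952 + 4983)/(-425 - 297) = 3031/(-722) = 3031*(-1/722) = -3031/722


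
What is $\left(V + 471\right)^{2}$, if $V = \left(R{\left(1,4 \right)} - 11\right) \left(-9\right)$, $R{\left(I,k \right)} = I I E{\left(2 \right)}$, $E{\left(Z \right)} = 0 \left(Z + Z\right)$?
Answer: $324900$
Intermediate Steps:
$E{\left(Z \right)} = 0$ ($E{\left(Z \right)} = 0 \cdot 2 Z = 0$)
$R{\left(I,k \right)} = 0$ ($R{\left(I,k \right)} = I I 0 = I^{2} \cdot 0 = 0$)
$V = 99$ ($V = \left(0 - 11\right) \left(-9\right) = \left(-11\right) \left(-9\right) = 99$)
$\left(V + 471\right)^{2} = \left(99 + 471\right)^{2} = 570^{2} = 324900$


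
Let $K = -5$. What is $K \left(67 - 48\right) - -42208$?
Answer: $42113$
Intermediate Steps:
$K \left(67 - 48\right) - -42208 = - 5 \left(67 - 48\right) - -42208 = \left(-5\right) 19 + 42208 = -95 + 42208 = 42113$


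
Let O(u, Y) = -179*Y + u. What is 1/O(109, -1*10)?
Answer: 1/1899 ≈ 0.00052659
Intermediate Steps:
O(u, Y) = u - 179*Y
1/O(109, -1*10) = 1/(109 - (-179)*10) = 1/(109 - 179*(-10)) = 1/(109 + 1790) = 1/1899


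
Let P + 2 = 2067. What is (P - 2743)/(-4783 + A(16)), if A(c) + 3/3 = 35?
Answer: 226/1583 ≈ 0.14277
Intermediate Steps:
P = 2065 (P = -2 + 2067 = 2065)
A(c) = 34 (A(c) = -1 + 35 = 34)
(P - 2743)/(-4783 + A(16)) = (2065 - 2743)/(-4783 + 34) = -678/(-4749) = -678*(-1/4749) = 226/1583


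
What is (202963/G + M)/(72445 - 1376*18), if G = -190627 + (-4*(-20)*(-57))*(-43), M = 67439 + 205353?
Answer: 1487737739/259982681 ≈ 5.7225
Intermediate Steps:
M = 272792
G = 5453 (G = -190627 + (80*(-57))*(-43) = -190627 - 4560*(-43) = -190627 + 196080 = 5453)
(202963/G + M)/(72445 - 1376*18) = (202963/5453 + 272792)/(72445 - 1376*18) = (202963*(1/5453) + 272792)/(72445 - 24768) = (202963/5453 + 272792)/47677 = (1487737739/5453)*(1/47677) = 1487737739/259982681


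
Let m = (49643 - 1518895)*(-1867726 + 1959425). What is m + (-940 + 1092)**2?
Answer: -134728916044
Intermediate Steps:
m = -134728939148 (m = -1469252*91699 = -134728939148)
m + (-940 + 1092)**2 = -134728939148 + (-940 + 1092)**2 = -134728939148 + 152**2 = -134728939148 + 23104 = -134728916044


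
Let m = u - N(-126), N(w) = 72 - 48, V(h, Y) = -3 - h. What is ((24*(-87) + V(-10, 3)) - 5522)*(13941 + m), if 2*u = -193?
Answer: -210154523/2 ≈ -1.0508e+8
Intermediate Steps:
u = -193/2 (u = (½)*(-193) = -193/2 ≈ -96.500)
N(w) = 24
m = -241/2 (m = -193/2 - 1*24 = -193/2 - 24 = -241/2 ≈ -120.50)
((24*(-87) + V(-10, 3)) - 5522)*(13941 + m) = ((24*(-87) + (-3 - 1*(-10))) - 5522)*(13941 - 241/2) = ((-2088 + (-3 + 10)) - 5522)*(27641/2) = ((-2088 + 7) - 5522)*(27641/2) = (-2081 - 5522)*(27641/2) = -7603*27641/2 = -210154523/2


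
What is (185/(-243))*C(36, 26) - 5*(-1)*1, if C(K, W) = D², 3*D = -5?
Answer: 6310/2187 ≈ 2.8852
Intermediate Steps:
D = -5/3 (D = (⅓)*(-5) = -5/3 ≈ -1.6667)
C(K, W) = 25/9 (C(K, W) = (-5/3)² = 25/9)
(185/(-243))*C(36, 26) - 5*(-1)*1 = (185/(-243))*(25/9) - 5*(-1)*1 = (185*(-1/243))*(25/9) + 5*1 = -185/243*25/9 + 5 = -4625/2187 + 5 = 6310/2187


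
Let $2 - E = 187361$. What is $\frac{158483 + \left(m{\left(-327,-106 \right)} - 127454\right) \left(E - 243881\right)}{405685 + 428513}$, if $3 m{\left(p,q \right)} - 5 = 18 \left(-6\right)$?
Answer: $\frac{164934682049}{2502594} \approx 65906.0$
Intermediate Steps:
$E = -187359$ ($E = 2 - 187361 = -187359$)
$m{\left(p,q \right)} = - \frac{103}{3}$ ($m{\left(p,q \right)} = \frac{5}{3} + \frac{18 \left(-6\right)}{3} = \frac{5}{3} + \frac{1}{3} \left(-108\right) = \frac{5}{3} - 36 = - \frac{103}{3}$)
$\frac{158483 + \left(m{\left(-327,-106 \right)} - 127454\right) \left(E - 243881\right)}{405685 + 428513} = \frac{158483 + \left(- \frac{103}{3} - 127454\right) \left(-187359 - 243881\right)}{405685 + 428513} = \frac{158483 - - \frac{164934206600}{3}}{834198} = \left(158483 + \frac{164934206600}{3}\right) \frac{1}{834198} = \frac{164934682049}{3} \cdot \frac{1}{834198} = \frac{164934682049}{2502594}$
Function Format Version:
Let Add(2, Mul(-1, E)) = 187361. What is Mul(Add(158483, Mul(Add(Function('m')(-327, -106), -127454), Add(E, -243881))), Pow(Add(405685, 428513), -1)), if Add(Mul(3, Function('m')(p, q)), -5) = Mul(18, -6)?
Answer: Rational(164934682049, 2502594) ≈ 65906.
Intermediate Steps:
E = -187359 (E = Add(2, Mul(-1, 187361)) = Add(2, -187361) = -187359)
Function('m')(p, q) = Rational(-103, 3) (Function('m')(p, q) = Add(Rational(5, 3), Mul(Rational(1, 3), Mul(18, -6))) = Add(Rational(5, 3), Mul(Rational(1, 3), -108)) = Add(Rational(5, 3), -36) = Rational(-103, 3))
Mul(Add(158483, Mul(Add(Function('m')(-327, -106), -127454), Add(E, -243881))), Pow(Add(405685, 428513), -1)) = Mul(Add(158483, Mul(Add(Rational(-103, 3), -127454), Add(-187359, -243881))), Pow(Add(405685, 428513), -1)) = Mul(Add(158483, Mul(Rational(-382465, 3), -431240)), Pow(834198, -1)) = Mul(Add(158483, Rational(164934206600, 3)), Rational(1, 834198)) = Mul(Rational(164934682049, 3), Rational(1, 834198)) = Rational(164934682049, 2502594)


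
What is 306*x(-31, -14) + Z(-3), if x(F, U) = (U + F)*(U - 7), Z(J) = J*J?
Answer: 289179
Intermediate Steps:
Z(J) = J²
x(F, U) = (-7 + U)*(F + U) (x(F, U) = (F + U)*(-7 + U) = (-7 + U)*(F + U))
306*x(-31, -14) + Z(-3) = 306*((-14)² - 7*(-31) - 7*(-14) - 31*(-14)) + (-3)² = 306*(196 + 217 + 98 + 434) + 9 = 306*945 + 9 = 289170 + 9 = 289179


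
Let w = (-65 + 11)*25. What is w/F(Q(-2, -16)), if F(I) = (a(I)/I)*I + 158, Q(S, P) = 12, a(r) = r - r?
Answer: -675/79 ≈ -8.5443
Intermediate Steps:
a(r) = 0
w = -1350 (w = -54*25 = -1350)
F(I) = 158 (F(I) = (0/I)*I + 158 = 0*I + 158 = 0 + 158 = 158)
w/F(Q(-2, -16)) = -1350/158 = -1350*1/158 = -675/79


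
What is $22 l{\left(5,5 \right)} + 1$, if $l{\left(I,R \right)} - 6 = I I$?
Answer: $683$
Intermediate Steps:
$l{\left(I,R \right)} = 6 + I^{2}$ ($l{\left(I,R \right)} = 6 + I I = 6 + I^{2}$)
$22 l{\left(5,5 \right)} + 1 = 22 \left(6 + 5^{2}\right) + 1 = 22 \left(6 + 25\right) + 1 = 22 \cdot 31 + 1 = 682 + 1 = 683$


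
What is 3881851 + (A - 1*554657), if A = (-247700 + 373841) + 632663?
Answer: 4085998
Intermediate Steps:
A = 758804 (A = 126141 + 632663 = 758804)
3881851 + (A - 1*554657) = 3881851 + (758804 - 1*554657) = 3881851 + (758804 - 554657) = 3881851 + 204147 = 4085998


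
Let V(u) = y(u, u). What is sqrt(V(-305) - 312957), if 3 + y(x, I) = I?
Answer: I*sqrt(313265) ≈ 559.7*I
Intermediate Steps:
y(x, I) = -3 + I
V(u) = -3 + u
sqrt(V(-305) - 312957) = sqrt((-3 - 305) - 312957) = sqrt(-308 - 312957) = sqrt(-313265) = I*sqrt(313265)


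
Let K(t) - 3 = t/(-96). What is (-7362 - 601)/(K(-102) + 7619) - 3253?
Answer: -396892565/121969 ≈ -3254.0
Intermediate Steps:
K(t) = 3 - t/96 (K(t) = 3 + t/(-96) = 3 + t*(-1/96) = 3 - t/96)
(-7362 - 601)/(K(-102) + 7619) - 3253 = (-7362 - 601)/((3 - 1/96*(-102)) + 7619) - 3253 = -7963/((3 + 17/16) + 7619) - 3253 = -7963/(65/16 + 7619) - 3253 = -7963/121969/16 - 3253 = -7963*16/121969 - 3253 = -127408/121969 - 3253 = -396892565/121969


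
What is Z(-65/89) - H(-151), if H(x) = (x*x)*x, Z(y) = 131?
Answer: 3443082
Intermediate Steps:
H(x) = x**3 (H(x) = x**2*x = x**3)
Z(-65/89) - H(-151) = 131 - 1*(-151)**3 = 131 - 1*(-3442951) = 131 + 3442951 = 3443082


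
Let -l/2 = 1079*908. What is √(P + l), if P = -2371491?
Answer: I*√4330955 ≈ 2081.1*I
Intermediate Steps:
l = -1959464 (l = -2158*908 = -2*979732 = -1959464)
√(P + l) = √(-2371491 - 1959464) = √(-4330955) = I*√4330955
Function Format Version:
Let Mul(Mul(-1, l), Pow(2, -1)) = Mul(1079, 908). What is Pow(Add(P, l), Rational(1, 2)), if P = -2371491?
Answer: Mul(I, Pow(4330955, Rational(1, 2))) ≈ Mul(2081.1, I)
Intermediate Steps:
l = -1959464 (l = Mul(-2, Mul(1079, 908)) = Mul(-2, 979732) = -1959464)
Pow(Add(P, l), Rational(1, 2)) = Pow(Add(-2371491, -1959464), Rational(1, 2)) = Pow(-4330955, Rational(1, 2)) = Mul(I, Pow(4330955, Rational(1, 2)))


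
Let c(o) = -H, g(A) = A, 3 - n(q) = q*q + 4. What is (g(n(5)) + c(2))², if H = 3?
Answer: 841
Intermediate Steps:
n(q) = -1 - q² (n(q) = 3 - (q*q + 4) = 3 - (q² + 4) = 3 - (4 + q²) = 3 + (-4 - q²) = -1 - q²)
c(o) = -3 (c(o) = -1*3 = -3)
(g(n(5)) + c(2))² = ((-1 - 1*5²) - 3)² = ((-1 - 1*25) - 3)² = ((-1 - 25) - 3)² = (-26 - 3)² = (-29)² = 841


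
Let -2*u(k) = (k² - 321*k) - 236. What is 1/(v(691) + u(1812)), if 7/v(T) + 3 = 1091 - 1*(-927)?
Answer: -2015/2721716913 ≈ -7.4034e-7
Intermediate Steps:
v(T) = 7/2015 (v(T) = 7/(-3 + (1091 - 1*(-927))) = 7/(-3 + (1091 + 927)) = 7/(-3 + 2018) = 7/2015)
u(k) = 118 - k²/2 + 321*k/2 (u(k) = -((k² - 321*k) - 236)/2 = -(-236 + k² - 321*k)/2 = 118 - k²/2 + 321*k/2)
1/(v(691) + u(1812)) = 1/(7/2015 + (118 - ½*1812² + (321/2)*1812)) = 1/(7/2015 + (118 - ½*3283344 + 290826)) = 1/(7/2015 + (118 - 1641672 + 290826)) = 1/(7/2015 - 1350728) = 1/(-2721716913/2015) = -2015/2721716913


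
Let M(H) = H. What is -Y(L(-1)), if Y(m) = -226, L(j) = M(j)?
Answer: 226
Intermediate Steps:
L(j) = j
-Y(L(-1)) = -1*(-226) = 226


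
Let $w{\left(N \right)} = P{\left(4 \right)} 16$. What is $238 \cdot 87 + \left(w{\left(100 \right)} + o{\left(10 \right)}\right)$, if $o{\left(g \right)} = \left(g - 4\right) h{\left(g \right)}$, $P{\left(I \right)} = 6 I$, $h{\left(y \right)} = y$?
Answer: $21150$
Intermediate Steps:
$o{\left(g \right)} = g \left(-4 + g\right)$ ($o{\left(g \right)} = \left(g - 4\right) g = \left(-4 + g\right) g = g \left(-4 + g\right)$)
$w{\left(N \right)} = 384$ ($w{\left(N \right)} = 6 \cdot 4 \cdot 16 = 24 \cdot 16 = 384$)
$238 \cdot 87 + \left(w{\left(100 \right)} + o{\left(10 \right)}\right) = 238 \cdot 87 + \left(384 + 10 \left(-4 + 10\right)\right) = 20706 + \left(384 + 10 \cdot 6\right) = 20706 + \left(384 + 60\right) = 20706 + 444 = 21150$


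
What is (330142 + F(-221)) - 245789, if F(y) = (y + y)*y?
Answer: 182035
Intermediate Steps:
F(y) = 2*y² (F(y) = (2*y)*y = 2*y²)
(330142 + F(-221)) - 245789 = (330142 + 2*(-221)²) - 245789 = (330142 + 2*48841) - 245789 = (330142 + 97682) - 245789 = 427824 - 245789 = 182035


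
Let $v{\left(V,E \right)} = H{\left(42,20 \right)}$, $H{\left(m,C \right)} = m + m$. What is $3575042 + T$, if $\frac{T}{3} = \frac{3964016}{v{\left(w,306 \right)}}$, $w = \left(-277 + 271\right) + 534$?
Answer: $3716614$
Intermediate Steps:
$H{\left(m,C \right)} = 2 m$
$w = 528$ ($w = -6 + 534 = 528$)
$v{\left(V,E \right)} = 84$ ($v{\left(V,E \right)} = 2 \cdot 42 = 84$)
$T = 141572$ ($T = 3 \cdot \frac{3964016}{84} = 3 \cdot 3964016 \cdot \frac{1}{84} = 3 \cdot \frac{141572}{3} = 141572$)
$3575042 + T = 3575042 + 141572 = 3716614$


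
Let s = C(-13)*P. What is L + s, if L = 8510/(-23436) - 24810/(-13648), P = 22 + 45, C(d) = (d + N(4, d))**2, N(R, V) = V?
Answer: 1810914573107/39981816 ≈ 45293.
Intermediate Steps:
C(d) = 4*d**2 (C(d) = (d + d)**2 = (2*d)**2 = 4*d**2)
P = 67
s = 45292 (s = (4*(-13)**2)*67 = (4*169)*67 = 676*67 = 45292)
L = 58162835/39981816 (L = 8510*(-1/23436) - 24810*(-1/13648) = -4255/11718 + 12405/6824 = 58162835/39981816 ≈ 1.4547)
L + s = 58162835/39981816 + 45292 = 1810914573107/39981816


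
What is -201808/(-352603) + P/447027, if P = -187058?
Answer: 24256412842/157623061281 ≈ 0.15389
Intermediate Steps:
-201808/(-352603) + P/447027 = -201808/(-352603) - 187058/447027 = -201808*(-1/352603) - 187058*1/447027 = 201808/352603 - 187058/447027 = 24256412842/157623061281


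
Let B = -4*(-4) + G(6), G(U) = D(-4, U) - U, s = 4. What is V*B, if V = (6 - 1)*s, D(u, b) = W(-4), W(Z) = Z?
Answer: 120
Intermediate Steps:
D(u, b) = -4
G(U) = -4 - U
V = 20 (V = (6 - 1)*4 = 5*4 = 20)
B = 6 (B = -4*(-4) + (-4 - 1*6) = 16 + (-4 - 6) = 16 - 10 = 6)
V*B = 20*6 = 120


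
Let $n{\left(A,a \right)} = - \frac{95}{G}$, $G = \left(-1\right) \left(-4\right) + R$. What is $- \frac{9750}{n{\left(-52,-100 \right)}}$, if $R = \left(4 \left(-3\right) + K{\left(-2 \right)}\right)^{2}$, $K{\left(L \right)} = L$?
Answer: $\frac{390000}{19} \approx 20526.0$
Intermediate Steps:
$R = 196$ ($R = \left(4 \left(-3\right) - 2\right)^{2} = \left(-12 - 2\right)^{2} = \left(-14\right)^{2} = 196$)
$G = 200$ ($G = \left(-1\right) \left(-4\right) + 196 = 4 + 196 = 200$)
$n{\left(A,a \right)} = - \frac{19}{40}$ ($n{\left(A,a \right)} = - \frac{95}{200} = \left(-95\right) \frac{1}{200} = - \frac{19}{40}$)
$- \frac{9750}{n{\left(-52,-100 \right)}} = - \frac{9750}{- \frac{19}{40}} = \left(-9750\right) \left(- \frac{40}{19}\right) = \frac{390000}{19}$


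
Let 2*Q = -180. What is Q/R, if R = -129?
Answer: 30/43 ≈ 0.69767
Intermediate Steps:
Q = -90 (Q = (1/2)*(-180) = -90)
Q/R = -90/(-129) = -90*(-1/129) = 30/43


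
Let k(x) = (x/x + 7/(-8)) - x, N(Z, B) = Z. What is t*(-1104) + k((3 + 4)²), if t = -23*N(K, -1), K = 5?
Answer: 1015289/8 ≈ 1.2691e+5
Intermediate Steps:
t = -115 (t = -23*5 = -115)
k(x) = ⅛ - x (k(x) = (1 + 7*(-⅛)) - x = (1 - 7/8) - x = ⅛ - x)
t*(-1104) + k((3 + 4)²) = -115*(-1104) + (⅛ - (3 + 4)²) = 126960 + (⅛ - 1*7²) = 126960 + (⅛ - 1*49) = 126960 + (⅛ - 49) = 126960 - 391/8 = 1015289/8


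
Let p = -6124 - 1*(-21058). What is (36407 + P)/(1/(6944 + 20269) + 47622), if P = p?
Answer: 1397142633/1295937487 ≈ 1.0781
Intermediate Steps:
p = 14934 (p = -6124 + 21058 = 14934)
P = 14934
(36407 + P)/(1/(6944 + 20269) + 47622) = (36407 + 14934)/(1/(6944 + 20269) + 47622) = 51341/(1/27213 + 47622) = 51341/(1295937487/27213) = 51341*(27213/1295937487) = 1397142633/1295937487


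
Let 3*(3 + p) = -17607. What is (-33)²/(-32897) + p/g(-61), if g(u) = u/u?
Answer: -193172273/32897 ≈ -5872.0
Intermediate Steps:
p = -5872 (p = -3 + (⅓)*(-17607) = -3 - 5869 = -5872)
g(u) = 1
(-33)²/(-32897) + p/g(-61) = (-33)²/(-32897) - 5872/1 = 1089*(-1/32897) - 5872*1 = -1089/32897 - 5872 = -193172273/32897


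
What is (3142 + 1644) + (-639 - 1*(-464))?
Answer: 4611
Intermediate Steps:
(3142 + 1644) + (-639 - 1*(-464)) = 4786 + (-639 + 464) = 4786 - 175 = 4611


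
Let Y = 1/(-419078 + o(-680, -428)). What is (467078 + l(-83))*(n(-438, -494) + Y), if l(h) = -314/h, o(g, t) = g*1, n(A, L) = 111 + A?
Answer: -2660650096276098/17419957 ≈ -1.5274e+8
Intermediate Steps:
o(g, t) = g
Y = -1/419758 (Y = 1/(-419078 - 680) = 1/(-419758) = -1/419758 ≈ -2.3823e-6)
(467078 + l(-83))*(n(-438, -494) + Y) = (467078 - 314/(-83))*((111 - 438) - 1/419758) = (467078 - 314*(-1/83))*(-327 - 1/419758) = (467078 + 314/83)*(-137260867/419758) = (38767788/83)*(-137260867/419758) = -2660650096276098/17419957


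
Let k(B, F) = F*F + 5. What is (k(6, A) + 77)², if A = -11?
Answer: 41209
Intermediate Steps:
k(B, F) = 5 + F² (k(B, F) = F² + 5 = 5 + F²)
(k(6, A) + 77)² = ((5 + (-11)²) + 77)² = ((5 + 121) + 77)² = (126 + 77)² = 203² = 41209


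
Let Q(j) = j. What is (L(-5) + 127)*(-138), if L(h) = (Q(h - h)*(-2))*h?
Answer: -17526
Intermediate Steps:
L(h) = 0 (L(h) = ((h - h)*(-2))*h = (0*(-2))*h = 0*h = 0)
(L(-5) + 127)*(-138) = (0 + 127)*(-138) = 127*(-138) = -17526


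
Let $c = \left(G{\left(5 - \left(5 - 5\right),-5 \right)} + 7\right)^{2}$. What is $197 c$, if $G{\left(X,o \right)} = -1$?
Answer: $7092$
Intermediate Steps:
$c = 36$ ($c = \left(-1 + 7\right)^{2} = 6^{2} = 36$)
$197 c = 197 \cdot 36 = 7092$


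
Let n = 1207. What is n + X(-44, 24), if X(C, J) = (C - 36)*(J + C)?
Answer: 2807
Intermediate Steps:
X(C, J) = (-36 + C)*(C + J)
n + X(-44, 24) = 1207 + ((-44)² - 36*(-44) - 36*24 - 44*24) = 1207 + (1936 + 1584 - 864 - 1056) = 1207 + 1600 = 2807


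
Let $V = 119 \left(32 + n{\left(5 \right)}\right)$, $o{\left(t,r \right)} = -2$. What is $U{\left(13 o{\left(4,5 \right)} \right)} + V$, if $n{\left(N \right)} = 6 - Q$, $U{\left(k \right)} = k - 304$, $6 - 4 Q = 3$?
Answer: $\frac{16411}{4} \approx 4102.8$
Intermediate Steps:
$Q = \frac{3}{4}$ ($Q = \frac{3}{2} - \frac{3}{4} = \frac{3}{4} \approx 0.75$)
$U{\left(k \right)} = -304 + k$ ($U{\left(k \right)} = k - 304 = -304 + k$)
$n{\left(N \right)} = \frac{21}{4}$ ($n{\left(N \right)} = 6 - \frac{3}{4} = \frac{21}{4}$)
$V = \frac{17731}{4}$ ($V = 119 \left(32 + \frac{21}{4}\right) = 119 \cdot \frac{149}{4} = \frac{17731}{4} \approx 4432.8$)
$U{\left(13 o{\left(4,5 \right)} \right)} + V = \left(-304 + 13 \left(-2\right)\right) + \frac{17731}{4} = \left(-304 - 26\right) + \frac{17731}{4} = -330 + \frac{17731}{4} = \frac{16411}{4}$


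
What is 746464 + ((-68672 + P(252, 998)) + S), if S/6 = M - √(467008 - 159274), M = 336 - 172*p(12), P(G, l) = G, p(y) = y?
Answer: 667676 - 6*√307734 ≈ 6.6435e+5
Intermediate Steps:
M = -1728 (M = 336 - 172*12 = 336 - 2064 = -1728)
S = -10368 - 6*√307734 (S = 6*(-1728 - √(467008 - 159274)) = 6*(-1728 - √307734) = -10368 - 6*√307734 ≈ -13696.)
746464 + ((-68672 + P(252, 998)) + S) = 746464 + ((-68672 + 252) + (-10368 - 6*√307734)) = 746464 + (-68420 + (-10368 - 6*√307734)) = 746464 + (-78788 - 6*√307734) = 667676 - 6*√307734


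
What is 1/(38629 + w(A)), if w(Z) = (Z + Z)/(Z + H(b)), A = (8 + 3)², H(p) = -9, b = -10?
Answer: 56/2163345 ≈ 2.5886e-5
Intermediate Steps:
A = 121 (A = 11² = 121)
w(Z) = 2*Z/(-9 + Z) (w(Z) = (Z + Z)/(Z - 9) = (2*Z)/(-9 + Z) = 2*Z/(-9 + Z))
1/(38629 + w(A)) = 1/(38629 + 2*121/(-9 + 121)) = 1/(38629 + 2*121/112) = 1/(38629 + 2*121*(1/112)) = 1/(38629 + 121/56) = 1/(2163345/56) = 56/2163345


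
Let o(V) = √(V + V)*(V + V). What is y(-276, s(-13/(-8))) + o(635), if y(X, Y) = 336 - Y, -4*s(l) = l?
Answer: 10765/32 + 1270*√1270 ≈ 45596.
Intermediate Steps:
s(l) = -l/4
o(V) = 2*√2*V^(3/2) (o(V) = √(2*V)*(2*V) = (√2*√V)*(2*V) = 2*√2*V^(3/2))
y(-276, s(-13/(-8))) + o(635) = (336 - (-1)*(-13/(-8))/4) + 2*√2*635^(3/2) = (336 - (-1)*(-13*(-⅛))/4) + 2*√2*(635*√635) = (336 - (-1)*13/(4*8)) + 1270*√1270 = (336 - 1*(-13/32)) + 1270*√1270 = (336 + 13/32) + 1270*√1270 = 10765/32 + 1270*√1270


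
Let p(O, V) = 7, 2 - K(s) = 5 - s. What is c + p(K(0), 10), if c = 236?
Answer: 243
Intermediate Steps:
K(s) = -3 + s (K(s) = 2 - (5 - s) = 2 + (-5 + s) = -3 + s)
c + p(K(0), 10) = 236 + 7 = 243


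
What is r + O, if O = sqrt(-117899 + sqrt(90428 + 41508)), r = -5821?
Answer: -5821 + I*sqrt(117899 - 4*sqrt(8246)) ≈ -5821.0 + 342.83*I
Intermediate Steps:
O = sqrt(-117899 + 4*sqrt(8246)) (O = sqrt(-117899 + sqrt(131936)) = sqrt(-117899 + 4*sqrt(8246)) ≈ 342.83*I)
r + O = -5821 + sqrt(-117899 + 4*sqrt(8246))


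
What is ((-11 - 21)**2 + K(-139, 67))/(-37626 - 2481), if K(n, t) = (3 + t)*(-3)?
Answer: -814/40107 ≈ -0.020296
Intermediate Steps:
K(n, t) = -9 - 3*t
((-11 - 21)**2 + K(-139, 67))/(-37626 - 2481) = ((-11 - 21)**2 + (-9 - 3*67))/(-37626 - 2481) = ((-32)**2 + (-9 - 201))/(-40107) = (1024 - 210)*(-1/40107) = 814*(-1/40107) = -814/40107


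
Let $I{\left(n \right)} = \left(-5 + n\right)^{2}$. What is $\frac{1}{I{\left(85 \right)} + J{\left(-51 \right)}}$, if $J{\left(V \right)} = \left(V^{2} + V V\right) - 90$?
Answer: $\frac{1}{11512} \approx 8.6866 \cdot 10^{-5}$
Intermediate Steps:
$J{\left(V \right)} = -90 + 2 V^{2}$ ($J{\left(V \right)} = \left(V^{2} + V^{2}\right) - 90 = 2 V^{2} - 90 = -90 + 2 V^{2}$)
$\frac{1}{I{\left(85 \right)} + J{\left(-51 \right)}} = \frac{1}{\left(-5 + 85\right)^{2} - \left(90 - 2 \left(-51\right)^{2}\right)} = \frac{1}{80^{2} + \left(-90 + 2 \cdot 2601\right)} = \frac{1}{6400 + \left(-90 + 5202\right)} = \frac{1}{6400 + 5112} = \frac{1}{11512}$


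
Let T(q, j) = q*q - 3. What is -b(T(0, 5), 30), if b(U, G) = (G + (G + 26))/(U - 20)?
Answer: 86/23 ≈ 3.7391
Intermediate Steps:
T(q, j) = -3 + q**2 (T(q, j) = q**2 - 3 = -3 + q**2)
b(U, G) = (26 + 2*G)/(-20 + U) (b(U, G) = (G + (26 + G))/(-20 + U) = (26 + 2*G)/(-20 + U))
-b(T(0, 5), 30) = -2*(13 + 30)/(-20 + (-3 + 0**2)) = -2*43/(-20 + (-3 + 0)) = -2*43/(-20 - 3) = -2*43/(-23) = -2*(-1)*43/23 = -1*(-86/23) = 86/23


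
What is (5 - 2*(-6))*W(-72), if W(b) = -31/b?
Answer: 527/72 ≈ 7.3194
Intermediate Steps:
(5 - 2*(-6))*W(-72) = (5 - 2*(-6))*(-31/(-72)) = (5 + 12)*(-31*(-1/72)) = 17*(31/72) = 527/72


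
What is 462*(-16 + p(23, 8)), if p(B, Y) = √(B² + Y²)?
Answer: -7392 + 462*√593 ≈ 3858.4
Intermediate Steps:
462*(-16 + p(23, 8)) = 462*(-16 + √(23² + 8²)) = 462*(-16 + √(529 + 64)) = 462*(-16 + √593) = -7392 + 462*√593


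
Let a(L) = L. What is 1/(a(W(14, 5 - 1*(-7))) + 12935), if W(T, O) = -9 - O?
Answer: 1/12914 ≈ 7.7435e-5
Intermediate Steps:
1/(a(W(14, 5 - 1*(-7))) + 12935) = 1/((-9 - (5 - 1*(-7))) + 12935) = 1/((-9 - (5 + 7)) + 12935) = 1/((-9 - 1*12) + 12935) = 1/((-9 - 12) + 12935) = 1/(-21 + 12935) = 1/12914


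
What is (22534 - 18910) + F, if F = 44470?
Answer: 48094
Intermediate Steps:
(22534 - 18910) + F = (22534 - 18910) + 44470 = 3624 + 44470 = 48094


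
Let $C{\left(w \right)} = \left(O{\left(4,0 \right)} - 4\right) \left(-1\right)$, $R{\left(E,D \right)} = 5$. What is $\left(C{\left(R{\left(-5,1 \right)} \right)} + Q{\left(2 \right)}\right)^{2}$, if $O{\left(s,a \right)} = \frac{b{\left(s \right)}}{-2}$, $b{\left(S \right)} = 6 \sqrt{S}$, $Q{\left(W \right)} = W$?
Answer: $144$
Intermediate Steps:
$O{\left(s,a \right)} = - 3 \sqrt{s}$ ($O{\left(s,a \right)} = \frac{6 \sqrt{s}}{-2} = 6 \sqrt{s} \left(- \frac{1}{2}\right) = - 3 \sqrt{s}$)
$C{\left(w \right)} = 10$ ($C{\left(w \right)} = \left(- 3 \sqrt{4} - 4\right) \left(-1\right) = \left(\left(-3\right) 2 - 4\right) \left(-1\right) = \left(-6 - 4\right) \left(-1\right) = \left(-10\right) \left(-1\right) = 10$)
$\left(C{\left(R{\left(-5,1 \right)} \right)} + Q{\left(2 \right)}\right)^{2} = \left(10 + 2\right)^{2} = 12^{2} = 144$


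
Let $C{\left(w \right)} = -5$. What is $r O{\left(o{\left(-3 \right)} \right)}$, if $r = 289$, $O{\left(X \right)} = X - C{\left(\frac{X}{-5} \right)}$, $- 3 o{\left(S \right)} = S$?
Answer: $1734$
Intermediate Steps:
$o{\left(S \right)} = - \frac{S}{3}$
$O{\left(X \right)} = 5 + X$ ($O{\left(X \right)} = X - -5 = X + 5 = 5 + X$)
$r O{\left(o{\left(-3 \right)} \right)} = 289 \left(5 - -1\right) = 289 \left(5 + 1\right) = 289 \cdot 6 = 1734$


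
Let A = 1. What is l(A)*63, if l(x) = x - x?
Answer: 0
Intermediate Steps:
l(x) = 0
l(A)*63 = 0*63 = 0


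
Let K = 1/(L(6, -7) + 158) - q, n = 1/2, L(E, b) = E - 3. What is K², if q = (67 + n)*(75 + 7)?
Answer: 794119805956/25921 ≈ 3.0636e+7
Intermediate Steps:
L(E, b) = -3 + E
n = ½ ≈ 0.50000
q = 5535 (q = (67 + ½)*(75 + 7) = (135/2)*82 = 5535)
K = -891134/161 (K = 1/((-3 + 6) + 158) - 1*5535 = 1/(3 + 158) - 5535 = 1/161 - 5535 = -891134/161 ≈ -5535.0)
K² = (-891134/161)² = 794119805956/25921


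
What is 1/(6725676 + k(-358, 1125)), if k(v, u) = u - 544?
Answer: 1/6726257 ≈ 1.4867e-7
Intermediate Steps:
k(v, u) = -544 + u
1/(6725676 + k(-358, 1125)) = 1/(6725676 + (-544 + 1125)) = 1/(6725676 + 581) = 1/6726257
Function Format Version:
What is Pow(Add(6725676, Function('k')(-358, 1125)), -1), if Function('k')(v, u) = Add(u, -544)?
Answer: Rational(1, 6726257) ≈ 1.4867e-7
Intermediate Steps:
Function('k')(v, u) = Add(-544, u)
Pow(Add(6725676, Function('k')(-358, 1125)), -1) = Pow(Add(6725676, Add(-544, 1125)), -1) = Pow(Add(6725676, 581), -1) = Pow(6726257, -1) = Rational(1, 6726257)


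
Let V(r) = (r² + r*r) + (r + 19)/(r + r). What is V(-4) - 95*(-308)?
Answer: 234321/8 ≈ 29290.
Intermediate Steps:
V(r) = 2*r² + (19 + r)/(2*r) (V(r) = (r² + r²) + (19 + r)/((2*r)) = 2*r² + (19 + r)*(1/(2*r)) = 2*r² + (19 + r)/(2*r))
V(-4) - 95*(-308) = (½)*(19 - 4 + 4*(-4)³)/(-4) - 95*(-308) = (½)*(-¼)*(19 - 4 + 4*(-64)) + 29260 = (½)*(-¼)*(19 - 4 - 256) + 29260 = (½)*(-¼)*(-241) + 29260 = 241/8 + 29260 = 234321/8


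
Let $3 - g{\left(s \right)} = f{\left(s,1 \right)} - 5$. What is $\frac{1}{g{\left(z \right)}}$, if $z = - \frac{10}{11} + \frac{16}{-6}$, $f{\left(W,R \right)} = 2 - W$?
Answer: $\frac{33}{80} \approx 0.4125$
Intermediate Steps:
$z = - \frac{118}{33}$ ($z = \left(-10\right) \frac{1}{11} + 16 \left(- \frac{1}{6}\right) = - \frac{10}{11} - \frac{8}{3} = - \frac{118}{33} \approx -3.5758$)
$g{\left(s \right)} = 6 + s$ ($g{\left(s \right)} = 3 - \left(\left(2 - s\right) - 5\right) = 3 - \left(-3 - s\right) = 3 + \left(3 + s\right) = 6 + s$)
$\frac{1}{g{\left(z \right)}} = \frac{1}{6 - \frac{118}{33}} = \frac{1}{\frac{80}{33}} = \frac{33}{80}$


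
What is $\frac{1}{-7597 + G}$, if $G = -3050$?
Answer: $- \frac{1}{10647} \approx -9.3923 \cdot 10^{-5}$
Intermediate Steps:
$\frac{1}{-7597 + G} = \frac{1}{-7597 - 3050} = \frac{1}{-10647} = - \frac{1}{10647}$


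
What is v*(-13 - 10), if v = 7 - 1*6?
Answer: -23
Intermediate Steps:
v = 1 (v = 7 - 6 = 1)
v*(-13 - 10) = 1*(-13 - 10) = 1*(-23) = -23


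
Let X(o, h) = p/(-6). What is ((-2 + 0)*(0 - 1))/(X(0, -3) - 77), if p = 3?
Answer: -4/155 ≈ -0.025806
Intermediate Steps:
X(o, h) = -½ (X(o, h) = 3/(-6) = 3*(-⅙) = -½)
((-2 + 0)*(0 - 1))/(X(0, -3) - 77) = ((-2 + 0)*(0 - 1))/(-½ - 77) = (-2*(-1))/(-155/2) = 2*(-2/155) = -4/155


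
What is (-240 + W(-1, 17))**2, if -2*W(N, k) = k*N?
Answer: 214369/4 ≈ 53592.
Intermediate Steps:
W(N, k) = -N*k/2 (W(N, k) = -k*N/2 = -N*k/2)
(-240 + W(-1, 17))**2 = (-240 - 1/2*(-1)*17)**2 = (-240 + 17/2)**2 = (-463/2)**2 = 214369/4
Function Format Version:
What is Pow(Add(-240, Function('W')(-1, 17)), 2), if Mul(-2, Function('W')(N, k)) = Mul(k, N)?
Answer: Rational(214369, 4) ≈ 53592.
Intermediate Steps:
Function('W')(N, k) = Mul(Rational(-1, 2), N, k) (Function('W')(N, k) = Mul(Rational(-1, 2), Mul(k, N)) = Mul(Rational(-1, 2), Mul(N, k)) = Mul(Rational(-1, 2), N, k))
Pow(Add(-240, Function('W')(-1, 17)), 2) = Pow(Add(-240, Mul(Rational(-1, 2), -1, 17)), 2) = Pow(Add(-240, Rational(17, 2)), 2) = Pow(Rational(-463, 2), 2) = Rational(214369, 4)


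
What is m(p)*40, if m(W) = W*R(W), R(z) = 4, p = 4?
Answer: 640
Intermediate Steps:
m(W) = 4*W (m(W) = W*4 = 4*W)
m(p)*40 = (4*4)*40 = 16*40 = 640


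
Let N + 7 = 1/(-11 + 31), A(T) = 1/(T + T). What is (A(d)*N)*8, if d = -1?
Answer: 139/5 ≈ 27.800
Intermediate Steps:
A(T) = 1/(2*T)
N = -139/20 (N = -7 + 1/(-11 + 31) = -7 + 1/20 = -139/20 ≈ -6.9500)
(A(d)*N)*8 = (((1/2)/(-1))*(-139/20))*8 = (((1/2)*(-1))*(-139/20))*8 = -1/2*(-139/20)*8 = (139/40)*8 = 139/5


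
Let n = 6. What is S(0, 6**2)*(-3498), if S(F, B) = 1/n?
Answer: -583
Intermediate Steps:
S(F, B) = 1/6
S(0, 6**2)*(-3498) = (1/6)*(-3498) = -583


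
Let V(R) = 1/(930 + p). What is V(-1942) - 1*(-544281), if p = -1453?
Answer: 284658962/523 ≈ 5.4428e+5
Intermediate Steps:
V(R) = -1/523 (V(R) = 1/(930 - 1453) = 1/(-523) = -1/523)
V(-1942) - 1*(-544281) = -1/523 - 1*(-544281) = -1/523 + 544281 = 284658962/523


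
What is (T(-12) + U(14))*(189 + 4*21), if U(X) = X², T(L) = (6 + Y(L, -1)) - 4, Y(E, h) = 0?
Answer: 54054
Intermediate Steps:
T(L) = 2 (T(L) = (6 + 0) - 4 = 6 - 4 = 2)
(T(-12) + U(14))*(189 + 4*21) = (2 + 14²)*(189 + 4*21) = (2 + 196)*(189 + 84) = 198*273 = 54054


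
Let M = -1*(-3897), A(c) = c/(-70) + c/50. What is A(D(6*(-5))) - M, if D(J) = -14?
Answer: -97427/25 ≈ -3897.1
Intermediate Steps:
A(c) = c/175 (A(c) = c*(-1/70) + c*(1/50) = -c/70 + c/50 = c/175)
M = 3897
A(D(6*(-5))) - M = (1/175)*(-14) - 1*3897 = -2/25 - 3897 = -97427/25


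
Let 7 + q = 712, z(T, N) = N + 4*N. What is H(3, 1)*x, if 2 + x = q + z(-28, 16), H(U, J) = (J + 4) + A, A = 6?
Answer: 8613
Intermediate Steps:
z(T, N) = 5*N
q = 705 (q = -7 + 712 = 705)
H(U, J) = 10 + J (H(U, J) = (J + 4) + 6 = (4 + J) + 6 = 10 + J)
x = 783 (x = -2 + (705 + 5*16) = -2 + (705 + 80) = -2 + 785 = 783)
H(3, 1)*x = (10 + 1)*783 = 11*783 = 8613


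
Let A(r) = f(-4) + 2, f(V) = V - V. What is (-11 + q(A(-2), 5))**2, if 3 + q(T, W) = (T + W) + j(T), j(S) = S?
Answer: 25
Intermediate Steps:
f(V) = 0
A(r) = 2 (A(r) = 0 + 2 = 2)
q(T, W) = -3 + W + 2*T (q(T, W) = -3 + ((T + W) + T) = -3 + (W + 2*T) = -3 + W + 2*T)
(-11 + q(A(-2), 5))**2 = (-11 + (-3 + 5 + 2*2))**2 = (-11 + (-3 + 5 + 4))**2 = (-11 + 6)**2 = (-5)**2 = 25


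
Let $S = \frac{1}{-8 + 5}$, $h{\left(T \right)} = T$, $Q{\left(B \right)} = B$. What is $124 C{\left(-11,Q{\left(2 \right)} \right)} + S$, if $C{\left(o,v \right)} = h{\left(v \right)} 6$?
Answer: $\frac{4463}{3} \approx 1487.7$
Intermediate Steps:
$S = - \frac{1}{3}$ ($S = \frac{1}{-3} = - \frac{1}{3} \approx -0.33333$)
$C{\left(o,v \right)} = 6 v$ ($C{\left(o,v \right)} = v 6 = 6 v$)
$124 C{\left(-11,Q{\left(2 \right)} \right)} + S = 124 \cdot 6 \cdot 2 - \frac{1}{3} = 124 \cdot 12 - \frac{1}{3} = 1488 - \frac{1}{3} = \frac{4463}{3}$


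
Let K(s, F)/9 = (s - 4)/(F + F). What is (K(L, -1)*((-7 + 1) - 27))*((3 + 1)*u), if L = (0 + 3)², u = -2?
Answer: -5940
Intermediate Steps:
L = 9 (L = 3² = 9)
K(s, F) = 9*(-4 + s)/(2*F) (K(s, F) = 9*((s - 4)/(F + F)) = 9*((-4 + s)/((2*F))) = 9*((-4 + s)*(1/(2*F))) = 9*((-4 + s)/(2*F)) = 9*(-4 + s)/(2*F))
(K(L, -1)*((-7 + 1) - 27))*((3 + 1)*u) = (((9/2)*(-4 + 9)/(-1))*((-7 + 1) - 27))*((3 + 1)*(-2)) = (((9/2)*(-1)*5)*(-6 - 27))*(4*(-2)) = -45/2*(-33)*(-8) = (1485/2)*(-8) = -5940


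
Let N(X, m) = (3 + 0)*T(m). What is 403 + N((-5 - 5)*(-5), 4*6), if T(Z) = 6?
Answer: 421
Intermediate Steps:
N(X, m) = 18 (N(X, m) = (3 + 0)*6 = 3*6 = 18)
403 + N((-5 - 5)*(-5), 4*6) = 403 + 18 = 421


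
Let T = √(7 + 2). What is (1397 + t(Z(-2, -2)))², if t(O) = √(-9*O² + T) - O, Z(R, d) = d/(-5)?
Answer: (6983 + √39)²/25 ≈ 1.9540e+6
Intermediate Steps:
Z(R, d) = -d/5 (Z(R, d) = d*(-⅕) = -d/5)
T = 3 (T = √9 = 3)
t(O) = √(3 - 9*O²) - O (t(O) = √(-9*O² + 3) - O = √(3 - 9*O²) - O)
(1397 + t(Z(-2, -2)))² = (1397 + (√(3 - 9*(-⅕*(-2))²) - (-1)*(-2)/5))² = (1397 + (√(3 - 9*(⅖)²) - 1*⅖))² = (1397 + (√(3 - 9*4/25) - ⅖))² = (1397 + (√(3 - 36/25) - ⅖))² = (1397 + (√(39/25) - ⅖))² = (1397 + (√39/5 - ⅖))² = (1397 + (-⅖ + √39/5))² = (6983/5 + √39/5)²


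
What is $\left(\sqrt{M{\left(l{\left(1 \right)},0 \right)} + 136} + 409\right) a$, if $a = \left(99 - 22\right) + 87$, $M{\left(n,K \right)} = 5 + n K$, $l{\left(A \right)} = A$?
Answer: $67076 + 164 \sqrt{141} \approx 69023.0$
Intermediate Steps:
$M{\left(n,K \right)} = 5 + K n$
$a = 164$ ($a = 77 + 87 = 164$)
$\left(\sqrt{M{\left(l{\left(1 \right)},0 \right)} + 136} + 409\right) a = \left(\sqrt{\left(5 + 0 \cdot 1\right) + 136} + 409\right) 164 = \left(\sqrt{\left(5 + 0\right) + 136} + 409\right) 164 = \left(\sqrt{5 + 136} + 409\right) 164 = \left(\sqrt{141} + 409\right) 164 = \left(409 + \sqrt{141}\right) 164 = 67076 + 164 \sqrt{141}$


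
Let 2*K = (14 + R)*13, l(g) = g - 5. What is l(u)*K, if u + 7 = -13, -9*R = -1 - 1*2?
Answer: -13975/6 ≈ -2329.2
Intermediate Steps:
R = ⅓ (R = -(-1 - 1*2)/9 = -(-1 - 2)/9 = -⅑*(-3) = ⅓ ≈ 0.33333)
u = -20 (u = -7 - 13 = -20)
l(g) = -5 + g
K = 559/6 (K = ((14 + ⅓)*13)/2 = ((43/3)*13)/2 = (½)*(559/3) = 559/6 ≈ 93.167)
l(u)*K = (-5 - 20)*(559/6) = -25*559/6 = -13975/6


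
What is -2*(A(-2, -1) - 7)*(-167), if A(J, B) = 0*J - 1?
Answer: -2672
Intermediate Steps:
A(J, B) = -1 (A(J, B) = 0 - 1 = -1)
-2*(A(-2, -1) - 7)*(-167) = -2*(-1 - 7)*(-167) = -2*(-8)*(-167) = 16*(-167) = -2672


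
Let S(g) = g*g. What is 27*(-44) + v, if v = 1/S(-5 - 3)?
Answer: -76031/64 ≈ -1188.0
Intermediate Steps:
S(g) = g²
v = 1/64 (v = 1/((-5 - 3)²) = 1/((-8)²) = 1/64 ≈ 0.015625)
27*(-44) + v = 27*(-44) + 1/64 = -1188 + 1/64 = -76031/64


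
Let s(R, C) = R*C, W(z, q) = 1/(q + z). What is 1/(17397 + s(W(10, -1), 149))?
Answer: 9/156722 ≈ 5.7427e-5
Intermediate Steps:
s(R, C) = C*R
1/(17397 + s(W(10, -1), 149)) = 1/(17397 + 149/(-1 + 10)) = 1/(17397 + 149/9) = 1/(156722/9) = 9/156722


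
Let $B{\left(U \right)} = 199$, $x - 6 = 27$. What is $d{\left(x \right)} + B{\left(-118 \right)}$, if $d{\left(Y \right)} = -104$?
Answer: $95$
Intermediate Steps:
$x = 33$ ($x = 6 + 27 = 33$)
$d{\left(x \right)} + B{\left(-118 \right)} = -104 + 199 = 95$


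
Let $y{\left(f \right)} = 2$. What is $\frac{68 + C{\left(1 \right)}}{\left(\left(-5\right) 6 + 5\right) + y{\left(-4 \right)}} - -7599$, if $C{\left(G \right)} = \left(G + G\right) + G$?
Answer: $\frac{174706}{23} \approx 7595.9$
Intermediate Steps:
$C{\left(G \right)} = 3 G$ ($C{\left(G \right)} = 2 G + G = 3 G$)
$\frac{68 + C{\left(1 \right)}}{\left(\left(-5\right) 6 + 5\right) + y{\left(-4 \right)}} - -7599 = \frac{68 + 3 \cdot 1}{\left(\left(-5\right) 6 + 5\right) + 2} - -7599 = \frac{68 + 3}{\left(-30 + 5\right) + 2} + 7599 = \frac{71}{-25 + 2} + 7599 = \frac{71}{-23} + 7599 = 71 \left(- \frac{1}{23}\right) + 7599 = - \frac{71}{23} + 7599 = \frac{174706}{23}$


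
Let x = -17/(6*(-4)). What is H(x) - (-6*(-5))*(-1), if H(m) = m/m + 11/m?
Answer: 791/17 ≈ 46.529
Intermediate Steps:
x = 17/24 (x = -17/(-24) = -17*(-1/24) = 17/24 ≈ 0.70833)
H(m) = 1 + 11/m
H(x) - (-6*(-5))*(-1) = (11 + 17/24)/(17/24) - (-6*(-5))*(-1) = (24/17)*(281/24) - 30*(-1) = 281/17 - 1*(-30) = 281/17 + 30 = 791/17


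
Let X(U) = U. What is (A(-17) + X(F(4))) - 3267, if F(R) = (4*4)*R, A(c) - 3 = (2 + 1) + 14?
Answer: -3183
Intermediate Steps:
A(c) = 20 (A(c) = 3 + ((2 + 1) + 14) = 3 + (3 + 14) = 3 + 17 = 20)
F(R) = 16*R
(A(-17) + X(F(4))) - 3267 = (20 + 16*4) - 3267 = (20 + 64) - 3267 = 84 - 3267 = -3183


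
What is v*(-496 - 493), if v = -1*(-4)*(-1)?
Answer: 3956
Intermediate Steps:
v = -4 (v = 4*(-1) = -4)
v*(-496 - 493) = -4*(-496 - 493) = -4*(-989) = 3956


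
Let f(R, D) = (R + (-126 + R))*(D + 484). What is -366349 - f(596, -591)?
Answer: -252287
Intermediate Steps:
f(R, D) = (-126 + 2*R)*(484 + D)
-366349 - f(596, -591) = -366349 - (-60984 - 126*(-591) + 968*596 + 2*(-591)*596) = -366349 - (-60984 + 74466 + 576928 - 704472) = -366349 - 1*(-114062) = -366349 + 114062 = -252287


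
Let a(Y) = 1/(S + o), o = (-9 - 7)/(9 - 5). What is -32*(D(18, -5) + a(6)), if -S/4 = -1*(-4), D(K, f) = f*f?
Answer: -3992/5 ≈ -798.40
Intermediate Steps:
D(K, f) = f²
S = -16 (S = -(-4)*(-4) = -4*4 = -16)
o = -4 (o = -16/4 = -16*¼ = -4)
a(Y) = -1/20 (a(Y) = 1/(-16 - 4) = 1/(-20) = -1/20)
-32*(D(18, -5) + a(6)) = -32*((-5)² - 1/20) = -32*(25 - 1/20) = -32*499/20 = -3992/5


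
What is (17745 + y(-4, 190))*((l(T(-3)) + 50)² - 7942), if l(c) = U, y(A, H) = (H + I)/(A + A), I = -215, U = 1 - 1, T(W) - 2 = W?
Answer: -386341185/4 ≈ -9.6585e+7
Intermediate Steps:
T(W) = 2 + W
U = 0
y(A, H) = (-215 + H)/(2*A) (y(A, H) = (H - 215)/(A + A) = (-215 + H)/((2*A)) = (-215 + H)*(1/(2*A)) = (-215 + H)/(2*A))
l(c) = 0
(17745 + y(-4, 190))*((l(T(-3)) + 50)² - 7942) = (17745 + (½)*(-215 + 190)/(-4))*((0 + 50)² - 7942) = (17745 + (½)*(-¼)*(-25))*(50² - 7942) = (17745 + 25/8)*(2500 - 7942) = (141985/8)*(-5442) = -386341185/4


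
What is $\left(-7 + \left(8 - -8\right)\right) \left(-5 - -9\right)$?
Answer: $36$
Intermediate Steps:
$\left(-7 + \left(8 - -8\right)\right) \left(-5 - -9\right) = \left(-7 + \left(8 + 8\right)\right) \left(-5 + 9\right) = \left(-7 + 16\right) 4 = 9 \cdot 4 = 36$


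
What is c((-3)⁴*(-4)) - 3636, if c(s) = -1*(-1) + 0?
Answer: -3635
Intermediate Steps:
c(s) = 1 (c(s) = 1 + 0 = 1)
c((-3)⁴*(-4)) - 3636 = 1 - 3636 = -3635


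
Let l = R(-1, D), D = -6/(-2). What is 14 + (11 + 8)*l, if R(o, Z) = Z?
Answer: 71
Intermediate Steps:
D = 3 (D = -6*(-½) = 3)
l = 3
14 + (11 + 8)*l = 14 + (11 + 8)*3 = 14 + 19*3 = 14 + 57 = 71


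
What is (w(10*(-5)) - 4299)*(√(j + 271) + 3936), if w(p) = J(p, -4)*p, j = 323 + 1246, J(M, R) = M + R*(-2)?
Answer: -8655264 - 8796*√115 ≈ -8.7496e+6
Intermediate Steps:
J(M, R) = M - 2*R
j = 1569
w(p) = p*(8 + p) (w(p) = (p - 2*(-4))*p = (p + 8)*p = (8 + p)*p = p*(8 + p))
(w(10*(-5)) - 4299)*(√(j + 271) + 3936) = ((10*(-5))*(8 + 10*(-5)) - 4299)*(√(1569 + 271) + 3936) = (-50*(8 - 50) - 4299)*(√1840 + 3936) = (-50*(-42) - 4299)*(4*√115 + 3936) = (2100 - 4299)*(3936 + 4*√115) = -2199*(3936 + 4*√115) = -8655264 - 8796*√115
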